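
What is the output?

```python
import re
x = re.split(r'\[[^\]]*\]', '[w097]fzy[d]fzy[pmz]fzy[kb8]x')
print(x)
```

Matches to split on: at [0:6] → '[w097]'; at [9:12] → '[d]'; at [15:20] → '[pmz]'; at [23:28] → '[kb8]'.
`split` removes every match and returns the 5 fragments in between.

['', 'fzy', 'fzy', 'fzy', 'x']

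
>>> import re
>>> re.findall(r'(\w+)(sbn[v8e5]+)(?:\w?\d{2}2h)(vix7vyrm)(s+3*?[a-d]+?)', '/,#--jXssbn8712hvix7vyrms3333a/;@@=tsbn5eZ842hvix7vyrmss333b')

This matches one or more of a word character (captured); then the literal 'sbn', then one or more of one of [v8e5] (captured); then optionally a word character, then exactly 2 of a digit, then the literal '2h' (non-capturing group); then the literal 'vi', then the literal 'x7v', then the literal 'yrm' (captured); then one or more of the literal 's', then zero or more of the literal '3' (lazy), then one or more of a character in [a-d] (lazy) (captured).
4 groups means each result is a tuple of 4 captured strings — 2 here.

[('jXs', 'sbn8', 'vix7vyrm', 's3333a'), ('t', 'sbn5e', 'vix7vyrm', 'ss333b')]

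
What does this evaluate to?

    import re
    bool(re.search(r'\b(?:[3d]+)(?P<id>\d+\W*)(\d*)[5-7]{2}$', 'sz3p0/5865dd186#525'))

This matches a word boundary (`\b`, zero-width); then one or more of one of [3d] (non-capturing group); then one or more of a digit, then zero or more of a non-word character (captured as 'id'); then zero or more of a digit (captured); then exactly 2 of a character in [5-7]; then anchored at the end.
Unlike `match`, `search` isn't anchored — it looks for the pattern anywhere in the string.
Here the pattern never matches, so the call returns None, and `bool(None)` is False.

False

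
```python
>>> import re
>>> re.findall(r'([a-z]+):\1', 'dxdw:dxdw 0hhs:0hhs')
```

A backreference is literal: `\1` must see the identical characters the first group matched.
Matches: at [0:9] match 'dxdw:dxdw', group 1 = 'dxdw'.
One capturing group, so `findall` returns just the captured substring from the one match — 1 in all.

['dxdw']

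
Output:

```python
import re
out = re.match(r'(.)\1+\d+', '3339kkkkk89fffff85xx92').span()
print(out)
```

(0, 4)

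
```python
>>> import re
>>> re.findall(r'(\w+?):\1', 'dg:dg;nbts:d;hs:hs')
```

`\1` has to match the exact text group 1 already captured.
One capturing group, so `findall` returns just the captured substring from each match — 2 in all.

['dg', 'hs']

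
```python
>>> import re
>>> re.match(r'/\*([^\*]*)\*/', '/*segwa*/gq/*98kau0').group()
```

`match` is anchored at position 0; if the pattern doesn't fit there, it returns None.
The match spans [0:9] → '/*segwa*/'.
Captured: group 1 = 'segwa'.

'/*segwa*/'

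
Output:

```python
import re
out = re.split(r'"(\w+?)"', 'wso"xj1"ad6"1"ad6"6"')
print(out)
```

['wso', 'xj1', 'ad6', '1', 'ad6', '6', '']

Matches to split on: at [3:8] → '"xj1"'; at [11:14] → '"1"'; at [17:20] → '"6"'.
The group in the pattern means `split` returns the separators' captures alongside the pieces.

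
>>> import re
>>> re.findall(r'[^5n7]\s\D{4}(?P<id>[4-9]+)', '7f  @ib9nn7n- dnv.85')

The pattern matches any character except [5n7], then whitespace, then exactly 4 of a non-digit; then one or more of a character in [4-9] (captured as 'id').
Matches: at [1:8] match 'f  @ib9', group 1 = '9'; at [12:20] match '- dnv.85', group 1 = '85'.
`findall` collects group 1 from each match (2 total).

['9', '85']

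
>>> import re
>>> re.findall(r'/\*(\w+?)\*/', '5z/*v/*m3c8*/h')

With a single group, `findall` returns only what that group captured — 1 item.

['m3c8']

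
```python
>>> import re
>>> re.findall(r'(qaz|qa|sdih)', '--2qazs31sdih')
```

`|` is ordered: at each position the engine commits to the first alternative that works.
One capturing group, so `findall` returns just the captured substring from each match — 2 in all.

['qaz', 'sdih']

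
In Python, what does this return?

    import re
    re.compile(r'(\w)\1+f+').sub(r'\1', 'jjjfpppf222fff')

'jp2'

`\1` is not a pattern — it's the concrete string captured by group 1, re-applied verbatim.
`\1` in the replacement pulls in group 1's text for each match.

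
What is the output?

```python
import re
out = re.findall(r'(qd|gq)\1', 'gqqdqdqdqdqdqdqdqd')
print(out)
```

['qd', 'qd', 'qd', 'qd']

`\1` has to match the exact text group 1 already captured.
Scanning left to right: at [2:6] match 'qdqd', group 1 = 'qd'; at [6:10] match 'qdqd', group 1 = 'qd'; at [10:14] match 'qdqd', group 1 = 'qd'; at [14:18] match 'qdqd', group 1 = 'qd'.
With a single group, `findall` returns only what that group captured — 4 items.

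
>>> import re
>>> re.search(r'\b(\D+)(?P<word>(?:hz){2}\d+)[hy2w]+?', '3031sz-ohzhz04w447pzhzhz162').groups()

('-o', 'hzhz04')

The match spans [6:15] → '-ohzhz04w'.
Captured: group 1 = '-o', group 2 = 'hzhz04'.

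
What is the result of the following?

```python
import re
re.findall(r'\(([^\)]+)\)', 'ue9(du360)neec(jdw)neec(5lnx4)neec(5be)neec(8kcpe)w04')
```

['du360', 'jdw', '5lnx4', '5be', '8kcpe']

Walking the string: at [3:10] match '(du360)', group 1 = 'du360'; at [14:19] match '(jdw)', group 1 = 'jdw'; at [23:30] match '(5lnx4)', group 1 = '5lnx4'; at [34:39] match '(5be)', group 1 = '5be'; at [43:50] match '(8kcpe)', group 1 = '8kcpe'.
One capturing group, so `findall` returns just the captured substring from each match — 5 in all.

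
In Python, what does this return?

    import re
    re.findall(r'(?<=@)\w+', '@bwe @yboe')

The lookaround is zero-width — it requires the adjacent text to match without consuming it, so the asserted text isn't part of the match.
Walking the string: at [1:4] → 'bwe'; at [6:10] → 'yboe'.
Since nothing is captured, `findall` lists the 2 matched substrings directly.

['bwe', 'yboe']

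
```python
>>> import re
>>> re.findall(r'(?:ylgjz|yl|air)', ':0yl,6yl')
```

Scanning left to right: at [2:4] → 'yl'; at [6:8] → 'yl'.
Since nothing is captured, `findall` lists the 2 matched substrings directly.

['yl', 'yl']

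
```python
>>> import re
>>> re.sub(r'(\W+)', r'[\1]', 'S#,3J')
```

'S[#,]3J'

Pattern: one or more of a non-word character (captured).
Each match is replaced using the text its own group 1 captured.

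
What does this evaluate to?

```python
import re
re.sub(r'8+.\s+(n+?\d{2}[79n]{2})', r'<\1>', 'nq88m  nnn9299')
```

'nq<nnn9299>'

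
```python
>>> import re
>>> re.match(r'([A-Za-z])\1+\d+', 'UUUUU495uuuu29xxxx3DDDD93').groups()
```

('U',)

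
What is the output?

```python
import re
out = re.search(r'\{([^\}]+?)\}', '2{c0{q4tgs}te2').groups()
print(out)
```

('c0{q4tgs',)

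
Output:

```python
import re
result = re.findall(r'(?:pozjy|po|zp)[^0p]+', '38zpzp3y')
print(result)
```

['zpz']

Walking the string: at [2:5] → 'zpz'.
`findall` yields the raw match text (1 of them) because the pattern has no groups.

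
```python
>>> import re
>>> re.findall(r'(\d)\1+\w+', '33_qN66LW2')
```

After group 1 captures some text, `\1` only succeeds where that same text appears again.
Walking the string: at [0:10] match '33_qN66LW2', group 1 = '3'.
With a single group, `findall` returns only what that group captured — 1 item.

['3']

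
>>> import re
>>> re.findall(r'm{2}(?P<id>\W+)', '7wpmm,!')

The pattern matches exactly 2 of a literal 'm'; then one or more of a non-word character (captured as 'id').
Matches: at [3:7] match 'mm,!', group 1 = ',!'.
`findall` collects group 1 from the one match (1 total).

[',!']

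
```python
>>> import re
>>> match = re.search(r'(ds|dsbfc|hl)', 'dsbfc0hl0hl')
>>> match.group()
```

'ds'

The regex engine tests alternatives in the order written; an earlier branch that matches wins even if a later one would match more.
The match spans [0:2] → 'ds'.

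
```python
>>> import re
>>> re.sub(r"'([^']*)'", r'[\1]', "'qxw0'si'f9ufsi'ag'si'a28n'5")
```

"[qxw0]si[f9ufsi]ag[si]a28n'5"

Matches: at [0:6] → "'qxw0'"; at [8:16] → "'f9ufsi'"; at [18:22] → "'si'".
The replacement refers to a captured group, so each match is rewritten using its own captured text.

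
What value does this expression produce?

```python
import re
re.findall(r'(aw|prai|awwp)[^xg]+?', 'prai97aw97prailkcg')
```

['prai', 'aw', 'prai']

Walking the string: at [0:5] match 'prai9', group 1 = 'prai'; at [6:9] match 'aw9', group 1 = 'aw'; at [10:15] match 'prail', group 1 = 'prai'.
`findall` collects group 1 from each match (3 total).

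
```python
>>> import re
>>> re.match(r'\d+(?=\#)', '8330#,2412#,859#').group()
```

'8330'

Lookahead/lookbehind check context without consuming it, so the matched span excludes the asserted characters.
`match` is anchored at position 0; if the pattern doesn't fit there, it returns None.
The match spans [0:4] → '8330'.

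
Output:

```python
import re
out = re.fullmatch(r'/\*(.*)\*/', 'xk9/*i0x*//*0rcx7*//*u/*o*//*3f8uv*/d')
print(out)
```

For `fullmatch`, every character of the input must be accounted for by the pattern.
Here the string isn't matched end-to-end, so the call returns None.

None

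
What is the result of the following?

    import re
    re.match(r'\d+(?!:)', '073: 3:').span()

(0, 2)

`re.match` only tries the pattern at the start of the string.
The match spans [0:2] → '07'.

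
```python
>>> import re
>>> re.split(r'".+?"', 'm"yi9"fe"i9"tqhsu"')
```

['m', 'fe', 'tqhsu"']

The `?` after the quantifier makes it lazy — it takes as little as possible before letting the rest of the pattern try.
Matches to split on: at [1:6] → '"yi9"'; at [8:12] → '"i9"'.
Each match becomes a cut point; 3 segments remain.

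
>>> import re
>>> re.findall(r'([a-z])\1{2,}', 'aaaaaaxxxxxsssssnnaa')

A backreference is literal: `\1` must see the identical characters the first group matched.
With a single group, `findall` returns only what that group captured — 3 items.

['a', 'x', 's']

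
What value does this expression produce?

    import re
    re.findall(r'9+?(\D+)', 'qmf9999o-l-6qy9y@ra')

['o-l-', 'y@ra']

With a single group, `findall` returns only what that group captured — 2 items.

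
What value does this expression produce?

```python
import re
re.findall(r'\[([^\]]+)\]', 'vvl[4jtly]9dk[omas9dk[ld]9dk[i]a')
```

One capturing group, so `findall` returns just the captured substring from each match — 3 in all.

['4jtly', 'omas9dk[ld', 'i']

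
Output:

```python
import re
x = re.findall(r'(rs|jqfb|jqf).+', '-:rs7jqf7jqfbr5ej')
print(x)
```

Walking the string: at [2:17] match 'rs7jqf7jqfbr5ej', group 1 = 'rs'.
Because there's exactly one group, `findall` drops the full match and keeps group 1 from the one hit.

['rs']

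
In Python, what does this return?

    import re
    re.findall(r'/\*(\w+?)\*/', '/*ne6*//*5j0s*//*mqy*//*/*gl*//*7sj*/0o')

One capturing group, so `findall` returns just the captured substring from each match — 5 in all.

['ne6', '5j0s', 'mqy', 'gl', '7sj']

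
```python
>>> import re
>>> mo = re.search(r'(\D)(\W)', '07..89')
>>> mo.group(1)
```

'.'

The match spans [2:4] → '..'.
Captured: group 1 = '.', group 2 = '.'.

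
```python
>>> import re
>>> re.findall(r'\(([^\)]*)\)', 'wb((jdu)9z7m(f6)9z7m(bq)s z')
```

['(jdu', 'f6', 'bq']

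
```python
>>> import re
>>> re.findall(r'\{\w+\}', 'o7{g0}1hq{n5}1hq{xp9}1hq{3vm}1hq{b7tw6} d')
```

['{g0}', '{n5}', '{xp9}', '{3vm}', '{b7tw6}']

Walking the string: at [2:6] → '{g0}'; at [9:13] → '{n5}'; at [16:21] → '{xp9}'; at [24:29] → '{3vm}'; at [32:39] → '{b7tw6}'.
`findall` yields the raw match text (5 of them) because the pattern has no groups.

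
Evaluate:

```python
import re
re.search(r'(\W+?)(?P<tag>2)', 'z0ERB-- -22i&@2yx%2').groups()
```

Pattern: one or more of a non-word character (lazy) (captured); then a literal '2' (captured as 'tag').
Unlike `match`, `search` isn't anchored — it looks for the pattern anywhere in the string.
The match spans [5:10] → '-- -2'.
Captured: group 1 = '-- -', group 2 = '2'.

('-- -', '2')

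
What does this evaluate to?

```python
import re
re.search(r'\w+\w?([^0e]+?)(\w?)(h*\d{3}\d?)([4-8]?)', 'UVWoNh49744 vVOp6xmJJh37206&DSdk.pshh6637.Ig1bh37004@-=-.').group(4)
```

The match spans [0:27] → 'UVWoNh49744 vVOp6xmJJh37206'.
Captured: group 1 = ' vVOp6xmJ', group 2 = 'J', group 3 = 'h3720', group 4 = '6'.

'6'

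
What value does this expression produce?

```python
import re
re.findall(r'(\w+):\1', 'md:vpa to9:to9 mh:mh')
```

`\1` is not a pattern — it's the concrete string captured by group 1, re-applied verbatim.
Scanning left to right: at [7:14] match 'to9:to9', group 1 = 'to9'; at [15:20] match 'mh:mh', group 1 = 'mh'.
Because there's exactly one group, `findall` drops the full match and keeps group 1 from each hit.

['to9', 'mh']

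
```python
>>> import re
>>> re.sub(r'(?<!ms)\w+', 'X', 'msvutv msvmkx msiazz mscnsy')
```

The negative lookaround is zero-width — it rules out positions where the adjacent text would match, without consuming anything.
Matches: at [0:6] → 'msvutv'; at [7:13] → 'msvmkx'; at [14:20] → 'msiazz'; at [21:27] → 'mscnsy'.
Each match is replaced by 'X'.

'X X X X'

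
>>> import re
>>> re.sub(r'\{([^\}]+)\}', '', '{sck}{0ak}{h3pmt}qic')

Matches: at [0:5] → '{sck}'; at [5:10] → '{0ak}'; at [10:17] → '{h3pmt}'.
`sub` substitutes '' at each match site.

'qic'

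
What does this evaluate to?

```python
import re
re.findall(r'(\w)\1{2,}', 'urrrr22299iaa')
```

The backreference `\1` re-matches whatever the first group consumed, character for character.
Matches: at [1:5] match 'rrrr', group 1 = 'r'; at [5:8] match '222', group 1 = '2'.
Because there's exactly one group, `findall` drops the full match and keeps group 1 from each hit.

['r', '2']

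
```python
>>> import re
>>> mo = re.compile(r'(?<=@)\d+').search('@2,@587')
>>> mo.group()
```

'2'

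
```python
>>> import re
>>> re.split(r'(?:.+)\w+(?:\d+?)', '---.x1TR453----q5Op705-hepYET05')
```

['', '']

Pattern: one or more of any character (non-capturing group); then one or more of a word character; then one or more of a digit (lazy) (non-capturing group).
Each match becomes a cut point; 2 segments remain.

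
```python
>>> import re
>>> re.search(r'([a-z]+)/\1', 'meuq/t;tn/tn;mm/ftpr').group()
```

'tn/tn'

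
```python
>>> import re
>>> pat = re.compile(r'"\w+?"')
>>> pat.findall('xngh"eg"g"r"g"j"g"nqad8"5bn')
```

['"eg"', '"r"', '"j"', '"nqad8"']

Matches: at [4:8] → '"eg"'; at [9:12] → '"r"'; at [13:16] → '"j"'; at [17:24] → '"nqad8"'.
`findall` yields the raw match text (4 of them) because the pattern has no groups.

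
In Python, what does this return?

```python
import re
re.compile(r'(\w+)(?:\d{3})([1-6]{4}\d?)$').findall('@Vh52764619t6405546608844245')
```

Pattern: one or more of a word character (captured); then exactly 3 of a digit (non-capturing group); then exactly 4 of a character in [1-6], then optionally a digit (captured); then anchored at the end.
Scanning left to right: at [1:28] match 'Vh52764619t6405546608844245', groups = ('Vh52764619t640554660', '4245').
Multiple groups make `findall` return tuples — one 2-tuple for the one match.

[('Vh52764619t640554660', '4245')]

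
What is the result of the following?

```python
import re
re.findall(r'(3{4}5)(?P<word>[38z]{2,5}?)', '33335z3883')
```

2 groups means the one result is a tuple of 2 captured strings — 1 here.

[('33335', 'z3')]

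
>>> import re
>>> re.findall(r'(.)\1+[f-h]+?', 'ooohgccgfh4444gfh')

['o', 'c', '4']

The backreference `\1` re-matches whatever the first group consumed, character for character.
`findall` collects group 1 from each match (3 total).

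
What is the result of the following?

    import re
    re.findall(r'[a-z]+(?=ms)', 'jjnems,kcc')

['jjne']

Lookahead/lookbehind check context without consuming it, so the matched span excludes the asserted characters.
With no groups in the pattern, `findall` gives back each whole match — 1 here.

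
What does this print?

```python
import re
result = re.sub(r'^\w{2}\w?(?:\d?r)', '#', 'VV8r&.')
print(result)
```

The pattern matches anchored at the start of the string; then exactly 2 of a word character; then optionally a word character; then optionally a digit, then the literal 'r' (non-capturing group).
Every occurrence is swapped for '#'.

#&.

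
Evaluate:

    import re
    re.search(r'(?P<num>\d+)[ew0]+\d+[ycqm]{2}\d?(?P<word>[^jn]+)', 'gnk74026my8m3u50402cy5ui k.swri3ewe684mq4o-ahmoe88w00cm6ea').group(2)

'm3u50402cy5ui k.swri3ewe684mq4o-ahmoe88w00cm6ea'

The match spans [3:58] → '74026my8m3u50402cy5ui k.swri3ewe684mq4o-ahmoe88w00cm6ea'.
Captured: group 1 = '74', group 2 = 'm3u50402cy5ui k.swri3ewe684mq4o-ahmoe88w00cm6ea'.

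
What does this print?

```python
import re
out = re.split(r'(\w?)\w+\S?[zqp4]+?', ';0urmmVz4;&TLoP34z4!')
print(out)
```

[';', '0', ';&', 'T', '!']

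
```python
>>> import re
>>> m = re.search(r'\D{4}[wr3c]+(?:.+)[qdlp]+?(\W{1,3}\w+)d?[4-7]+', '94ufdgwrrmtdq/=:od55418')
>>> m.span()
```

(2, 21)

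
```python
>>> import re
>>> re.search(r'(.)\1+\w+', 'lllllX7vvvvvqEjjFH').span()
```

The backreference `\1` re-matches whatever the first group consumed, character for character.
The match spans [0:18] → 'lllllX7vvvvvqEjjFH'.

(0, 18)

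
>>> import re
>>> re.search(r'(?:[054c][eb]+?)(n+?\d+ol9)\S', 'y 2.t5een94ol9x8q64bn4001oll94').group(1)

The match spans [5:15] → '5een94ol9x'.
Captured: group 1 = 'n94ol9'.

'n94ol9'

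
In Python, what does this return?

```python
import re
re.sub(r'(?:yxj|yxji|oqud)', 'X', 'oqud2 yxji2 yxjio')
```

Alternation tries branches left to right and keeps the first one that lets the overall match succeed at that position.
Each match is replaced by 'X'.

'X2 Xi2 Xio'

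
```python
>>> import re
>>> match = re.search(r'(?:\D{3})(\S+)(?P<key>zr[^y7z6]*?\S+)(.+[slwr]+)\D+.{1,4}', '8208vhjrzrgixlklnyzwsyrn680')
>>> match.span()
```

Pattern: exactly 3 of a non-digit (non-capturing group); then one or more of a non-whitespace character (captured); then the literal 'zr', then zero or more of any character except [y7z6] (lazy), then one or more of a non-whitespace character (captured as 'key'); then one or more of any character, then one or more of one of [slwr] (captured); then one or more of a non-digit, then 1 to 4 of any character.
Unlike `match`, `search` isn't anchored — it looks for the pattern anywhere in the string.
The match spans [4:27] → 'vhjrzrgixlklnyzwsyrn680'.
Captured: group 1 = 'r', group 2 = 'zrgixlklnyzws', group 3 = 'yr'.

(4, 27)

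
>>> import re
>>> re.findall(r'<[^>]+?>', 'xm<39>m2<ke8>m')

Since nothing is captured, `findall` lists the 2 matched substrings directly.

['<39>', '<ke8>']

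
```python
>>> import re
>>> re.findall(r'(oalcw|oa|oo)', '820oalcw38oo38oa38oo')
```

`|` is ordered: at each position the engine commits to the first alternative that works.
Matches: at [3:8] match 'oalcw', group 1 = 'oalcw'; at [10:12] match 'oo', group 1 = 'oo'; at [14:16] match 'oa', group 1 = 'oa'; at [18:20] match 'oo', group 1 = 'oo'.
Because there's exactly one group, `findall` drops the full match and keeps group 1 from each hit.

['oalcw', 'oo', 'oa', 'oo']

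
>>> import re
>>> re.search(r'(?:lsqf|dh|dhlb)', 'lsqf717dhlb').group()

'lsqf'

`re.search` tries every starting position until one works.
The match spans [0:4] → 'lsqf'.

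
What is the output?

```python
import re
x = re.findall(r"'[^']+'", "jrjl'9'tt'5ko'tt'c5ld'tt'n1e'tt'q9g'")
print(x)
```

["'9'", "'5ko'", "'c5ld'", "'n1e'", "'q9g'"]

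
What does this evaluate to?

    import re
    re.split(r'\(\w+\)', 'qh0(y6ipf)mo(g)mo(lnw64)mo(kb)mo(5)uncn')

['qh0', 'mo', 'mo', 'mo', 'mo', 'uncn']

Each match becomes a cut point; 6 segments remain.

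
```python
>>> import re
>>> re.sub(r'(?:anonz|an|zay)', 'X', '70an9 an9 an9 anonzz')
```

Alternation isn't longest-match — the leftmost alternative that fits at this position is chosen.
Matches: at [2:4] → 'an'; at [6:8] → 'an'; at [10:12] → 'an'; at [14:19] → 'anonz'.
Each match is replaced by 'X'.

'70X9 X9 X9 Xz'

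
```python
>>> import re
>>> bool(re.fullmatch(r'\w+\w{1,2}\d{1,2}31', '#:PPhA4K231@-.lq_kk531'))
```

`re.fullmatch` is like wrapping the pattern in `^…$` (in single-line mode).
Here there's no way to consume every character, so the call returns None, and `bool(None)` is False.

False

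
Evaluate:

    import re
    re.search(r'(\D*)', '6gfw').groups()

('',)

Pattern: zero or more of a non-digit (captured).
`re.search` tries every starting position until one works.
The match spans [0:0] → ''.
Captured: group 1 = ''.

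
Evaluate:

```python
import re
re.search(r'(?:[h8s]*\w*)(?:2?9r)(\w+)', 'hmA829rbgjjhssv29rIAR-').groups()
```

('IAR',)

The pattern matches zero or more of one of [h8s], then zero or more of a word character (non-capturing group); then optionally a literal '2', then the literal '9r' (non-capturing group); then one or more of a word character (captured).
Unlike `match`, `search` isn't anchored — it looks for the pattern anywhere in the string.
The match spans [0:21] → 'hmA829rbgjjhssv29rIAR'.
Captured: group 1 = 'IAR'.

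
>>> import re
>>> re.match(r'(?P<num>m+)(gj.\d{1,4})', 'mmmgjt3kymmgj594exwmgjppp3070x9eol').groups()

The match spans [0:7] → 'mmmgjt3'.
Captured: group 1 = 'mmm', group 2 = 'gjt3'.

('mmm', 'gjt3')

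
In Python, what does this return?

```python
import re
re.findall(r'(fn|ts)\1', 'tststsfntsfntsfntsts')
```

`\1` has to match the exact text group 1 already captured.
Scanning left to right: at [0:4] match 'tsts', group 1 = 'ts'; at [16:20] match 'tsts', group 1 = 'ts'.
`findall` collects group 1 from each match (2 total).

['ts', 'ts']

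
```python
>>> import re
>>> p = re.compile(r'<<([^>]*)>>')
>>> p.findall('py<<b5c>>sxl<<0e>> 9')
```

['b5c', '0e']

With a single group, `findall` returns only what that group captured — 2 items.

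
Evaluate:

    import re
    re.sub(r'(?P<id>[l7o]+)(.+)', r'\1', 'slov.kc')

'slo'

Each match is replaced using the text its own group 1 captured.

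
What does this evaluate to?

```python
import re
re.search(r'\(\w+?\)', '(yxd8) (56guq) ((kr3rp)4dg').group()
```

Unlike `match`, `search` isn't anchored — it looks for the pattern anywhere in the string.
The match spans [0:6] → '(yxd8)'.

'(yxd8)'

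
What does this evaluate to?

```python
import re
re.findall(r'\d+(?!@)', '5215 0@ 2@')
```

['5215']

The negative lookahead/lookbehind blocks any match where the forbidden context is present.
Scanning left to right: at [0:4] → '5215'.
`findall` yields the raw match text (1 of them) because the pattern has no groups.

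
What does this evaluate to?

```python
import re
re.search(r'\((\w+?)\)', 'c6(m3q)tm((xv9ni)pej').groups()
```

('m3q',)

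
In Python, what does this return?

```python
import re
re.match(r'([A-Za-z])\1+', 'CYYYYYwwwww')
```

None

`re.match` won't scan ahead — the pattern has to work from the very first character.
Here position 0 doesn't satisfy it, so the call returns None.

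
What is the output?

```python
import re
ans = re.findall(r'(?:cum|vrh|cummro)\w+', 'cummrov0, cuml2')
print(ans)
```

Scanning left to right: at [0:8] → 'cummrov0'; at [10:15] → 'cuml2'.
With no groups in the pattern, `findall` gives back each whole match — 2 here.

['cummrov0', 'cuml2']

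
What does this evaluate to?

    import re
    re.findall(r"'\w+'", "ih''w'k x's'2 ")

With no groups in the pattern, `findall` gives back each whole match — 2 here.

["'w'", "'s'"]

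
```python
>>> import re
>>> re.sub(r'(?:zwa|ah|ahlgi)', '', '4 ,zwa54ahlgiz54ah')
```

'4 ,54lgiz54'

`|` is ordered: at each position the engine commits to the first alternative that works.
Every occurrence is swapped for ''.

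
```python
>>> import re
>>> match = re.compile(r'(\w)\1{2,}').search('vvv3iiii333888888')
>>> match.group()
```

'vvv'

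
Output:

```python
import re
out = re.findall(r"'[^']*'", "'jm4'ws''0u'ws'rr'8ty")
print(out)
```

["'jm4'", "''", "'ws'"]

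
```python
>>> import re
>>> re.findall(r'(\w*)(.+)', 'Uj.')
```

Multiple groups make `findall` return tuples — one 2-tuple for the one match.

[('Uj', '.')]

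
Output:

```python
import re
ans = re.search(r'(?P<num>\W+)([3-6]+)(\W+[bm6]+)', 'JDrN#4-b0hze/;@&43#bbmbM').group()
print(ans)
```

The pattern matches one or more of a non-word character (captured as 'num'); then one or more of a character in [3-6] (captured); then one or more of a non-word character, then one or more of one of [bm6] (captured).
The match spans [4:8] → '#4-b'.

#4-b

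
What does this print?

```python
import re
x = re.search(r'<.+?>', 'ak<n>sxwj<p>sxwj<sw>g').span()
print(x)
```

(2, 5)

Unlike `match`, `search` isn't anchored — it looks for the pattern anywhere in the string.
The match spans [2:5] → '<n>'.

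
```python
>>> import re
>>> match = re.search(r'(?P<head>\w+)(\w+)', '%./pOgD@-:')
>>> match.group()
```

'pOgD'

This matches one or more of a word character (captured as 'head'); then one or more of a word character (captured).
`re.search` tries every starting position until one works.
The match spans [3:7] → 'pOgD'.
Captured: group 1 = 'pOg', group 2 = 'D'.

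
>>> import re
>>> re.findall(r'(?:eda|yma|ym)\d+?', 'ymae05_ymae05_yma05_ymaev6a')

Since nothing is captured, `findall` lists the 1 matched substring directly.

['yma0']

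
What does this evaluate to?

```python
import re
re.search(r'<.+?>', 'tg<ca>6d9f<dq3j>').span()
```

(2, 6)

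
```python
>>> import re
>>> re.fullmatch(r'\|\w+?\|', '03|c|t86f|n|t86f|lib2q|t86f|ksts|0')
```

`re.fullmatch` requires the pattern to consume the entire string.
Here there's no way to consume every character, so the call returns None.

None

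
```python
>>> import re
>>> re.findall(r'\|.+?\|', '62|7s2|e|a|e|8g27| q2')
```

['|7s2|', '|a|', '|8g27|']

The `?` after the quantifier makes it lazy — it takes as little as possible before letting the rest of the pattern try.
Scanning left to right: at [2:7] → '|7s2|'; at [8:11] → '|a|'; at [12:18] → '|8g27|'.
No capturing groups, so `findall` returns the 3 full match strings.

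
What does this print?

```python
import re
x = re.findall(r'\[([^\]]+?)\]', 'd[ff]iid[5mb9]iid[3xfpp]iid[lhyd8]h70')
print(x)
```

One capturing group, so `findall` returns just the captured substring from each match — 4 in all.

['ff', '5mb9', '3xfpp', 'lhyd8']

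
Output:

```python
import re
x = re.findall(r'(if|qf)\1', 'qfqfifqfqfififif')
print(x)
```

['qf', 'qf', 'if']

The backreference `\1` re-matches whatever the first group consumed, character for character.
`findall` collects group 1 from each match (3 total).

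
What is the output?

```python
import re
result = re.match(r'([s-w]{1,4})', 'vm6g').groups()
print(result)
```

The match spans [0:1] → 'v'.
Captured: group 1 = 'v'.

('v',)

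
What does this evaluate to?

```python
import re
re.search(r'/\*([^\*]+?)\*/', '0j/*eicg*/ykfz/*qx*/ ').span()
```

The match spans [2:10] → '/*eicg*/'.

(2, 10)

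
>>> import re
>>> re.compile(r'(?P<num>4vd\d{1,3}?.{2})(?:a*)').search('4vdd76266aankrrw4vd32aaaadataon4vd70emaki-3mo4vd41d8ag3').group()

The match spans [16:25] → '4vd32aaaa'.

'4vd32aaaa'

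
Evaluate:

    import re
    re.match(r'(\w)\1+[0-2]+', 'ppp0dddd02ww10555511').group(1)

'p'

`\1` is not a pattern — it's the concrete string captured by group 1, re-applied verbatim.
`re.match` won't scan ahead — the pattern has to work from the very first character.
The match spans [0:4] → 'ppp0'.
Captured: group 1 = 'p'.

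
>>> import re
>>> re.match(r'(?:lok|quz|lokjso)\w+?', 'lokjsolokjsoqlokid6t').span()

(0, 4)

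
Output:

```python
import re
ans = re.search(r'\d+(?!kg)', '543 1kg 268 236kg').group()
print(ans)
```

543

A negative assertion filters positions out without eating any characters.
`re.search` scans for the first position where the pattern succeeds.
The match spans [0:3] → '543'.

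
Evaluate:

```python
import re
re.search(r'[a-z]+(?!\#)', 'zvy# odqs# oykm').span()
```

The negative lookahead/lookbehind blocks any match where the forbidden context is present.
`re.search` tries every starting position until one works.
The match spans [0:2] → 'zv'.

(0, 2)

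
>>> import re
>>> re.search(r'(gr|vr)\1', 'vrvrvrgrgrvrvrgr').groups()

The match spans [0:4] → 'vrvr'.
Captured: group 1 = 'vr'.

('vr',)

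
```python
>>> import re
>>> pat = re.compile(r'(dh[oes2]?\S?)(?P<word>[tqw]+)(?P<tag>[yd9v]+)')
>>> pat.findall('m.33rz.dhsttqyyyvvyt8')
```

[('dhst', 'tq', 'yyyvvy')]

This matches the literal 'dh', then optionally one of [oes2], then optionally a non-whitespace character (captured); then one or more of one of [tqw] (captured as 'word'); then one or more of one of [yd9v] (captured as 'tag').
Scanning left to right: at [7:19] match 'dhsttqyyyvvy', groups = ('dhst', 'tq', 'yyyvvy').
Multiple groups make `findall` return tuples — one 3-tuple for the one match.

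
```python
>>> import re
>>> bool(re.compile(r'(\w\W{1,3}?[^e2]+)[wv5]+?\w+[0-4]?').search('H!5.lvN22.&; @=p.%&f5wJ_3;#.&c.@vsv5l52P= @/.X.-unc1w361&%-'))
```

The pattern matches a word character, then 1 to 3 of a non-word character (lazy), then one or more of any character except [e2] (captured); then one or more of one of [wv5] (lazy), then one or more of a word character; then optionally a character in [0-4].
The match spans [0:9] → 'H!5.lvN22'.

True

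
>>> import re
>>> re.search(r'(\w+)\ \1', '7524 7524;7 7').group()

`\1` is not a pattern — it's the concrete string captured by group 1, re-applied verbatim.
Unlike `match`, `search` isn't anchored — it looks for the pattern anywhere in the string.
The match spans [0:9] → '7524 7524'.
Captured: group 1 = '7524'.

'7524 7524'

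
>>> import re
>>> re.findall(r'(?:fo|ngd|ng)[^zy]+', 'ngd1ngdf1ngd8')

['ngd1ngdf1ngd8']

Walking the string: at [0:13] → 'ngd1ngdf1ngd8'.
`findall` yields the raw match text (1 of them) because the pattern has no groups.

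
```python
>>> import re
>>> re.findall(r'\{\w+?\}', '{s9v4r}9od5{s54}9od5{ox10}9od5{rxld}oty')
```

Since nothing is captured, `findall` lists the 4 matched substrings directly.

['{s9v4r}', '{s54}', '{ox10}', '{rxld}']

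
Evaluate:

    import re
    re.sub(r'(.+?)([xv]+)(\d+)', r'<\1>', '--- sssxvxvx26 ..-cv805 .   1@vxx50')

A `+?`/`*?`/`{m,n}?` starts at its minimum and grows only as far as needed for what follows to match.
`\1` in the replacement pulls in group 1's text for each match.

'<--- sss>< ..-c>< .   1@>'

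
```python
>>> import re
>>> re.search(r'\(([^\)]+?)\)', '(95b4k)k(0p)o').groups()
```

('95b4k',)

`re.search` scans for the first position where the pattern succeeds.
The match spans [0:7] → '(95b4k)'.
Captured: group 1 = '95b4k'.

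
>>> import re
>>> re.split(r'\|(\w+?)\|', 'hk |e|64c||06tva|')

['hk ', 'e', '64c|', '06tva', '']

Matches to split on: at [3:6] → '|e|'; at [10:17] → '|06tva|'.
Because the pattern has a capturing group, `split` also inserts each captured text between the pieces.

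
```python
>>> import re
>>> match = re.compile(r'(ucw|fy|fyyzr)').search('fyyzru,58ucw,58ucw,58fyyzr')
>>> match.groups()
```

The match spans [0:2] → 'fy'.
Captured: group 1 = 'fy'.

('fy',)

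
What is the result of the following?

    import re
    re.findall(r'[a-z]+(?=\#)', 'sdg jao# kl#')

['jao', 'kl']

Because the assertion is zero-width, the text it checks is not consumed and won't appear in the result.
Walking the string: at [4:7] → 'jao'; at [9:11] → 'kl'.
With no groups in the pattern, `findall` gives back each whole match — 2 here.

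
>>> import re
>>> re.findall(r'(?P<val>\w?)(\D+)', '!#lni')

This matches optionally a word character (captured as 'val'); then one or more of a non-digit (captured).
Scanning left to right: at [0:5] match '!#lni', groups = ('', '!#lni').
`findall` packs the 2 group values into a tuple for every match.

[('', '!#lni')]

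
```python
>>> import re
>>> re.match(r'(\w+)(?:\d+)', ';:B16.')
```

None

Pattern: one or more of a word character (captured); then one or more of a digit (non-capturing group).
`re.match` only tries the pattern at the start of the string.
Here the string doesn't start with a match, so the call returns None.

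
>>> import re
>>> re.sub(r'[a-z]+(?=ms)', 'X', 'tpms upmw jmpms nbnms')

Because the assertion is zero-width, the text it checks is not consumed and won't appear in the result.
Matches: at [0:2] → 'tp'; at [10:13] → 'jmp'; at [16:19] → 'nbn'.
Each match is replaced by 'X'.

'Xms upmw Xms Xms'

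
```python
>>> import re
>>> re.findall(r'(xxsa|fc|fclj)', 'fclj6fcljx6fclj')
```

['fc', 'fc', 'fc']

Branches in `(...|...)` are attempted left-to-right; the first branch that allows the whole pattern to succeed is taken.
With a single group, `findall` returns only what that group captured — 3 items.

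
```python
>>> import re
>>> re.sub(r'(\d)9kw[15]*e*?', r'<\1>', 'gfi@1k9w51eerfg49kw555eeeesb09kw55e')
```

'gfi@1k9w51eerfg<4>eeeesb<0>e'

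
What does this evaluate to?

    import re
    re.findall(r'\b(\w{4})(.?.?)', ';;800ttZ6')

Pattern: a word boundary (`\b`, zero-width); then exactly 4 of a word character (captured); then optionally any character, then optionally any character (captured).
With 2 capturing groups, `findall` returns a 2-tuple per match.

[('800t', 'tZ')]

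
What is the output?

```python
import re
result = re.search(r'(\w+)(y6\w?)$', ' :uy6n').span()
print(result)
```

(2, 6)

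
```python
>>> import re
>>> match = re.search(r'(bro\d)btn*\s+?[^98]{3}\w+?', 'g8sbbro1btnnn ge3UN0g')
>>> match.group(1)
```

This matches the literal 'bro', then a digit (captured); then the literal 'bt', then zero or more of a literal 'n'; then one or more of whitespace (lazy); then exactly 3 of any character except [98], then one or more of a word character (lazy).
With the lazy modifier that quantifier settles for the fewest repetitions that let the rest of the pattern succeed (the atoms after it are unaffected and can still be greedy).
`search` walks the string left to right and returns the first match it finds.
The match spans [4:18] → 'bro1btnnn ge3U'.
Captured: group 1 = 'bro1'.

'bro1'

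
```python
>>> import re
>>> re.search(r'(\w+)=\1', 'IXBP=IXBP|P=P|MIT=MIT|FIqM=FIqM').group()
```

'IXBP=IXBP'

A backreference is literal: `\1` must see the identical characters the first group matched.
`re.search` scans for the first position where the pattern succeeds.
The match spans [0:9] → 'IXBP=IXBP'.
Captured: group 1 = 'IXBP'.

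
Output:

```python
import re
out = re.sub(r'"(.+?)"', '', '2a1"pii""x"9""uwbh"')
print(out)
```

Because the quantifier is non-greedy, it stops expanding at the earliest point where the rest of the pattern can succeed.
Matches: at [3:8] → '"pii"'; at [8:11] → '"x"'; at [12:19] → '""uwbh"'.
`sub` substitutes '' at each match site.

2a19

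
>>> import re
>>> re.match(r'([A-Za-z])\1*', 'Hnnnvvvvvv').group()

`\1` is not a pattern — it's the concrete string captured by group 1, re-applied verbatim.
With `match`, the pattern is implicitly anchored at the beginning.
The match spans [0:1] → 'H'.
Captured: group 1 = 'H'.

'H'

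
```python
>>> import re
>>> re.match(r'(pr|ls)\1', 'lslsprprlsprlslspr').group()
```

'lsls'

`match` is anchored at position 0; if the pattern doesn't fit there, it returns None.
The match spans [0:4] → 'lsls'.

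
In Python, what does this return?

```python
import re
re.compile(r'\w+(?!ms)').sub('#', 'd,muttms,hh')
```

`(?!…)`/`(?<!…)` only lets a position through if the neighbouring text does NOT match; no characters are consumed.
Matches: at [0:1] → 'd'; at [2:8] → 'muttms'; at [9:11] → 'hh'.
`sub` substitutes '#' at each match site.

'#,#,#'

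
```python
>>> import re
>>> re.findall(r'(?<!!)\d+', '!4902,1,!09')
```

['902', '1', '9']

`(?!…)`/`(?<!…)` only lets a position through if the neighbouring text does NOT match; no characters are consumed.
Scanning left to right: at [2:5] → '902'; at [6:7] → '1'; at [10:11] → '9'.
With no groups in the pattern, `findall` gives back each whole match — 3 here.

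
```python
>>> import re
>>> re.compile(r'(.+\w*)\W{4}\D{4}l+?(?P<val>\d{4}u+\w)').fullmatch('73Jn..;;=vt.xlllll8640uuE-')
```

This matches one or more of any character, then zero or more of a word character (captured); then exactly 4 of a non-word character, then exactly 4 of a non-digit, then one or more of the literal 'l' (lazy); then exactly 4 of a digit, then one or more of a literal 'u', then a word character (captured as 'val').
`re.fullmatch` requires the pattern to consume the entire string.
Here the pattern can't cover the whole string, so the call returns None.

None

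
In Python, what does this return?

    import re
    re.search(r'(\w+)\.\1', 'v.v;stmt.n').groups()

('v',)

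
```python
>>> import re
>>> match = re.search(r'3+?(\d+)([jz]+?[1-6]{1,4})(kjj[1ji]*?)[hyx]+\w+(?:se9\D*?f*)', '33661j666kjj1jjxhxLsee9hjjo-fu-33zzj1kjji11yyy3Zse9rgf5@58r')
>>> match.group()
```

Because the quantifier is non-greedy, it stops expanding at the earliest point where the rest of the pattern can succeed.
The match spans [31:51] → '33zzj1kjji11yyy3Zse9'.

'33zzj1kjji11yyy3Zse9'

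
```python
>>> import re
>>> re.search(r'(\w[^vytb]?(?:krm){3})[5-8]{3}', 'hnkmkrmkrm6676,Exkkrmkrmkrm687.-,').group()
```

This matches a word character, then optionally any character except [vytb], then the literal 'krm' repeated 3 times (captured); then exactly 3 of a character in [5-8].
`search` walks the string left to right and returns the first match it finds.
The match spans [16:30] → 'xkkrmkrmkrm687'.
Captured: group 1 = 'xkkrmkrmkrm'.

'xkkrmkrmkrm687'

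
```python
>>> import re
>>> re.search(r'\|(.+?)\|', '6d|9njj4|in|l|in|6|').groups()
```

('9njj4',)

The match spans [2:9] → '|9njj4|'.
Captured: group 1 = '9njj4'.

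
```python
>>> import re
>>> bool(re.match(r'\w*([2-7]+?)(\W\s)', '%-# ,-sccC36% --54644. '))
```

The pattern matches zero or more of a word character; then one or more of a character in [2-7] (lazy) (captured); then a non-word character, then whitespace (captured).
`re.match` only tries the pattern at the start of the string.
Here the string doesn't start with a match, so the call returns None, and `bool(None)` is False.

False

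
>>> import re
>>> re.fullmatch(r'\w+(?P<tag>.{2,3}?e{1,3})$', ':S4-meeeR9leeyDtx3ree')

None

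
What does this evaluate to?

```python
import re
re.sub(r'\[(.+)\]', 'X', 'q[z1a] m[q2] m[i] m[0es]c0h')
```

'qXc0h'

`sub` substitutes 'X' at each match site.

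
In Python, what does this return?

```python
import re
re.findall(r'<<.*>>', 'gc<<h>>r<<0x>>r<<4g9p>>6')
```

['<<h>>r<<0x>>r<<4g9p>>']

Scanning left to right: at [2:23] → '<<h>>r<<0x>>r<<4g9p>>'.
`findall` yields the raw match text (1 of them) because the pattern has no groups.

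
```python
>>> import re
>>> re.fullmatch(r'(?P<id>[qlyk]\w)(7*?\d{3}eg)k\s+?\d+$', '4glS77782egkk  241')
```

None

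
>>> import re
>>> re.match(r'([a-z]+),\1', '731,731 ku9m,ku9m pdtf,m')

None

`match` is anchored at position 0; if the pattern doesn't fit there, it returns None.
Here the pattern fails at index 0, so the call returns None.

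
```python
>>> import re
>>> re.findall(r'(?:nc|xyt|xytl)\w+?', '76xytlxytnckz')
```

Alternation tries branches left to right and keeps the first one that lets the overall match succeed at that position.
Walking the string: at [2:6] → 'xytl'; at [6:10] → 'xytn'.
Since nothing is captured, `findall` lists the 2 matched substrings directly.

['xytl', 'xytn']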